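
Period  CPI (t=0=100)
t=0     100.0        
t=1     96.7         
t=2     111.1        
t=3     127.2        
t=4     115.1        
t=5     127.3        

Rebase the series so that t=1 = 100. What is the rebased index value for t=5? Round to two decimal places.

Rebased(t=5) = 127.3 / 96.7 × 100 = 131.6443

131.64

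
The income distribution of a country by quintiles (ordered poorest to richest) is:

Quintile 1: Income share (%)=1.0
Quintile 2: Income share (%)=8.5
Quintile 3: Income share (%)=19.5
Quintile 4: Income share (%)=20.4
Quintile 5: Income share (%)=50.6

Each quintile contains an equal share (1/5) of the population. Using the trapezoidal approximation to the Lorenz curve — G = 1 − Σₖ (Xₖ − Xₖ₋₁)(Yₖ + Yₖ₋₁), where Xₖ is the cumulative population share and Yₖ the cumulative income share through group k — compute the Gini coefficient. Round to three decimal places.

0.444

Cumulative income shares Yₖ: 0.0100, 0.0950, 0.2900, 0.4940, 1.0000
Σ (Xₖ−Xₖ₋₁)(Yₖ+Yₖ₋₁) = (1/5)(0.0100+0.0000) + (1/5)(0.0950+0.0100) + (1/5)(0.2900+0.0950) + (1/5)(0.4940+0.2900) + (1/5)(1.0000+0.4940)
  = 0.0020 + 0.0210 + 0.0770 + 0.1568 + 0.2988 = 0.5556
G = 1 − 0.5556 = 0.4444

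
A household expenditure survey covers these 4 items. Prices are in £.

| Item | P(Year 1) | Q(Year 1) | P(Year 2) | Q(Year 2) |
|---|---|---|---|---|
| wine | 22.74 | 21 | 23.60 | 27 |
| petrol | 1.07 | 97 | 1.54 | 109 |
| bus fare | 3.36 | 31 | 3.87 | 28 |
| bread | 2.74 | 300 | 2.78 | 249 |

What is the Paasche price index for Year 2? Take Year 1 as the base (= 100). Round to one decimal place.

Paasche price index uses current-period quantities as weights.
ΣP(Year 2)·Q(Year 2) = 23.60×27 + 1.54×109 + 3.87×28 + 2.78×249 = 637.2 + 167.86 + 108.36 + 692.22 = 1605.64
ΣP(Year 1)·Q(Year 2) = 22.74×27 + 1.07×109 + 3.36×28 + 2.74×249 = 613.98 + 116.63 + 94.08 + 682.26 = 1506.95
Index = 1605.64 / 1506.95 × 100 = 106.5490

106.5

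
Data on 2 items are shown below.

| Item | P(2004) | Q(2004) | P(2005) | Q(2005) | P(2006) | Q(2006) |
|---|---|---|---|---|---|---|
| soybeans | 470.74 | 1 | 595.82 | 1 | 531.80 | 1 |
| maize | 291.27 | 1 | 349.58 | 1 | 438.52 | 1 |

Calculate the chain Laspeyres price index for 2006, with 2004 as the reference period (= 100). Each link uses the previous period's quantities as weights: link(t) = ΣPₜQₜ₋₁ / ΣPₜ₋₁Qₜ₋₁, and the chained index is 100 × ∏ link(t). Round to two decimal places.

Link 2004→2005:
ΣP(2005)Q(2004) = 595.82×1 + 349.58×1 = 595.82 + 349.58 = 945.4
ΣP(2004)Q(2004) = 470.74×1 + 291.27×1 = 470.74 + 291.27 = 762.01
link = 945.4/762.01 = 1.240666
Link 2005→2006:
ΣP(2006)Q(2005) = 531.80×1 + 438.52×1 = 531.8 + 438.52 = 970.32
ΣP(2005)Q(2005) = 595.82×1 + 349.58×1 = 595.82 + 349.58 = 945.4
link = 970.32/945.4 = 1.026359
Chained index = 100 × 1.240666 × 1.026359 = 127.3369

127.34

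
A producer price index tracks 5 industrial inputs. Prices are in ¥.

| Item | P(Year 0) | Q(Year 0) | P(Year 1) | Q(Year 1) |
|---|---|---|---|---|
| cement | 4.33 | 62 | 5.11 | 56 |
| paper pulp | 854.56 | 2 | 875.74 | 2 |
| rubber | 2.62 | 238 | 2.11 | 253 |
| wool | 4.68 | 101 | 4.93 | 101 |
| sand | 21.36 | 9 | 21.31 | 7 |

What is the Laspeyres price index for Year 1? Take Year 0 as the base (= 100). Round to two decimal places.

Laspeyres price index uses base-period quantities as weights.
ΣP(Year 1)·Q(Year 0) = 5.11×62 + 875.74×2 + 2.11×238 + 4.93×101 + 21.31×9 = 316.82 + 1751.48 + 502.18 + 497.93 + 191.79 = 3260.2
ΣP(Year 0)·Q(Year 0) = 4.33×62 + 854.56×2 + 2.62×238 + 4.68×101 + 21.36×9 = 268.46 + 1709.12 + 623.56 + 472.68 + 192.24 = 3266.06
Index = 3260.2 / 3266.06 × 100 = 99.8206

99.82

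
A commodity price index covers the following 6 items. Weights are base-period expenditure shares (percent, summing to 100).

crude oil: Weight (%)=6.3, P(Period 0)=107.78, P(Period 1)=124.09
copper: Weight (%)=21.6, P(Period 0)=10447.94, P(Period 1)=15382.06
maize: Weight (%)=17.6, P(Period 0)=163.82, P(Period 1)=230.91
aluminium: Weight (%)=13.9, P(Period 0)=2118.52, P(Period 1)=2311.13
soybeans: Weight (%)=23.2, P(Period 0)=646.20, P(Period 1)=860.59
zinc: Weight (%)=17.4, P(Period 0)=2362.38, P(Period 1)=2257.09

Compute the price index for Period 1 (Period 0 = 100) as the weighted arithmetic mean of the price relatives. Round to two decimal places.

crude oil: 6.3 × (124.09/107.78) = 6.3 × 1.151327 = 7.2534
copper: 21.6 × (15382.06/10447.94) = 21.6 × 1.472258 = 31.8008
maize: 17.6 × (230.91/163.82) = 17.6 × 1.409535 = 24.8078
aluminium: 13.9 × (2311.13/2118.52) = 13.9 × 1.090917 = 15.1637
soybeans: 23.2 × (860.59/646.20) = 23.2 × 1.331770 = 30.8971
zinc: 17.4 × (2257.09/2362.38) = 17.4 × 0.955431 = 16.6245
Index = Σ wᵢ·(p₁ᵢ/p₀ᵢ) = 7.2534 + 31.8008 + 24.8078 + 15.1637 + 30.8971 + 16.6245 = 126.5473

126.55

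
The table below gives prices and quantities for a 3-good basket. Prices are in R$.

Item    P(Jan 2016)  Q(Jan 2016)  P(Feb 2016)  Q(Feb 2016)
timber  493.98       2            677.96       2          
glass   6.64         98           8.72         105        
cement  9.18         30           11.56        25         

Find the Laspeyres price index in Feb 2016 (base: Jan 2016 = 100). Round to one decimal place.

133.6

Laspeyres price index uses base-period quantities as weights.
ΣP(Feb 2016)·Q(Jan 2016) = 677.96×2 + 8.72×98 + 11.56×30 = 1355.92 + 854.56 + 346.8 = 2557.28
ΣP(Jan 2016)·Q(Jan 2016) = 493.98×2 + 6.64×98 + 9.18×30 = 987.96 + 650.72 + 275.4 = 1914.08
Index = 2557.28 / 1914.08 × 100 = 133.6036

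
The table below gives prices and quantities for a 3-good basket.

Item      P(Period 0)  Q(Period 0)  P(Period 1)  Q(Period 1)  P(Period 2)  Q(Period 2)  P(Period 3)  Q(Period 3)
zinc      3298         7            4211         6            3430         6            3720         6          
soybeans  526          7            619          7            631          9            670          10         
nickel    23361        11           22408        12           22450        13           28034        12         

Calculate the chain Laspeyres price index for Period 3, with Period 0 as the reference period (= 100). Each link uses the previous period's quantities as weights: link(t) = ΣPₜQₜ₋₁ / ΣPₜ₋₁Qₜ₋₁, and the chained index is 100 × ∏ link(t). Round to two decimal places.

Link Period 0→Period 1:
ΣP(Period 1)Q(Period 0) = 4211×7 + 619×7 + 22408×11 = 29477 + 4333 + 246488 = 280298
ΣP(Period 0)Q(Period 0) = 3298×7 + 526×7 + 23361×11 = 23086 + 3682 + 256971 = 283739
link = 280298/283739 = 0.987873
Link Period 1→Period 2:
ΣP(Period 2)Q(Period 1) = 3430×6 + 631×7 + 22450×12 = 20580 + 4417 + 269400 = 294397
ΣP(Period 1)Q(Period 1) = 4211×6 + 619×7 + 22408×12 = 25266 + 4333 + 268896 = 298495
link = 294397/298495 = 0.986271
Link Period 2→Period 3:
ΣP(Period 3)Q(Period 2) = 3720×6 + 670×9 + 28034×13 = 22320 + 6030 + 364442 = 392792
ΣP(Period 2)Q(Period 2) = 3430×6 + 631×9 + 22450×13 = 20580 + 5679 + 291850 = 318109
link = 392792/318109 = 1.234772
Chained index = 100 × 0.987873 × 0.986271 × 1.234772 = 120.3051

120.31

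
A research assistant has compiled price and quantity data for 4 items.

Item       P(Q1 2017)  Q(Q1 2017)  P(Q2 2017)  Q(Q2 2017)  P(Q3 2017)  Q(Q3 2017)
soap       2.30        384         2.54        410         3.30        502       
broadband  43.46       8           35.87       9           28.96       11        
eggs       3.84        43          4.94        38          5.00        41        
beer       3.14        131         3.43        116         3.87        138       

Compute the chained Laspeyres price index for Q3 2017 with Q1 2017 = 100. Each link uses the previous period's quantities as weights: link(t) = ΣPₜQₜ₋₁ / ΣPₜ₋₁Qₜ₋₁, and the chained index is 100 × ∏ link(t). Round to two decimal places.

122.99

Link Q1 2017→Q2 2017:
ΣP(Q2 2017)Q(Q1 2017) = 2.54×384 + 35.87×8 + 4.94×43 + 3.43×131 = 975.36 + 286.96 + 212.42 + 449.33 = 1924.07
ΣP(Q1 2017)Q(Q1 2017) = 2.30×384 + 43.46×8 + 3.84×43 + 3.14×131 = 883.2 + 347.68 + 165.12 + 411.34 = 1807.34
link = 1924.07/1807.34 = 1.064587
Link Q2 2017→Q3 2017:
ΣP(Q3 2017)Q(Q2 2017) = 3.30×410 + 28.96×9 + 5.00×38 + 3.87×116 = 1353 + 260.64 + 190 + 448.92 = 2252.56
ΣP(Q2 2017)Q(Q2 2017) = 2.54×410 + 35.87×9 + 4.94×38 + 3.43×116 = 1041.4 + 322.83 + 187.72 + 397.88 = 1949.83
link = 2252.56/1949.83 = 1.155260
Chained index = 100 × 1.064587 × 1.155260 = 122.9874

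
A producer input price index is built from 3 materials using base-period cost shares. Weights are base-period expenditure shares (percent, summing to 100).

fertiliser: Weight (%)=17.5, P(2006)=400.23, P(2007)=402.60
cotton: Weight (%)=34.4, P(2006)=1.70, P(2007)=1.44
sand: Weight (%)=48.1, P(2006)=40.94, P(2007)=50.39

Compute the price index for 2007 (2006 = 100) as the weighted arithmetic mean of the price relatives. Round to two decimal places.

fertiliser: 17.5 × (402.60/400.23) = 17.5 × 1.005922 = 17.6036
cotton: 34.4 × (1.44/1.70) = 34.4 × 0.847059 = 29.1388
sand: 48.1 × (50.39/40.94) = 48.1 × 1.230826 = 59.2027
Index = Σ wᵢ·(p₁ᵢ/p₀ᵢ) = 17.6036 + 29.1388 + 59.2027 = 105.9452

105.95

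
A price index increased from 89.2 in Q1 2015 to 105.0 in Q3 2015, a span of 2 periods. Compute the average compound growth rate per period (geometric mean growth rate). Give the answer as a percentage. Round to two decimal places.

Growth factor = (105.0/89.2)^(1/2) = (1.177130)^(1/2) = 1.084956
Growth rate = 1.084956 − 1 = 0.084956 = 8.4956%

8.50%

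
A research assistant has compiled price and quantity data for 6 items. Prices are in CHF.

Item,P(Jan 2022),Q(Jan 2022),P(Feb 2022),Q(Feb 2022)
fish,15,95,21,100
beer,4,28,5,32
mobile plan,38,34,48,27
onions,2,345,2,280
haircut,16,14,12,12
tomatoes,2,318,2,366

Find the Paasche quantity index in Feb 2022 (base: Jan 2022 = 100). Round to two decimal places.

Paasche quantity index uses current-period prices as weights.
ΣP(Feb 2022)·Q(Feb 2022) = 21×100 + 5×32 + 48×27 + 2×280 + 12×12 + 2×366 = 2100 + 160 + 1296 + 560 + 144 + 732 = 4992
ΣP(Feb 2022)·Q(Jan 2022) = 21×95 + 5×28 + 48×34 + 2×345 + 12×14 + 2×318 = 1995 + 140 + 1632 + 690 + 168 + 636 = 5261
Index = 4992 / 5261 × 100 = 94.8869

94.89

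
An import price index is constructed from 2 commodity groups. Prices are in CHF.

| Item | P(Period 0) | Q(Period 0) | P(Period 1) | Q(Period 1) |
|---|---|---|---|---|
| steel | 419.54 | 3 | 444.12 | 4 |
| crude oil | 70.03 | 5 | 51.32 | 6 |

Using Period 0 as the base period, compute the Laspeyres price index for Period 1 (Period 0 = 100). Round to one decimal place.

Laspeyres price index uses base-period quantities as weights.
ΣP(Period 1)·Q(Period 0) = 444.12×3 + 51.32×5 = 1332.36 + 256.6 = 1588.96
ΣP(Period 0)·Q(Period 0) = 419.54×3 + 70.03×5 = 1258.62 + 350.15 = 1608.77
Index = 1588.96 / 1608.77 × 100 = 98.7686

98.8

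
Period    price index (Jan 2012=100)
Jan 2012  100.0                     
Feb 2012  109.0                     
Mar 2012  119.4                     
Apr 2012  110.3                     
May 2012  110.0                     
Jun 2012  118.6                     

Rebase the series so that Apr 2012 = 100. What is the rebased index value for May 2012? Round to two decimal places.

Rebased(May 2012) = 110.0 / 110.3 × 100 = 99.7280

99.73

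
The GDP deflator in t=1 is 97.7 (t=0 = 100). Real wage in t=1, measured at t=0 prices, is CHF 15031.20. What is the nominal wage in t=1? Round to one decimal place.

14685.5

Nominal = Real × (Index/100) = 15031.20 × (97.7/100)
        = 15031.20 × 0.977 = 14685.4824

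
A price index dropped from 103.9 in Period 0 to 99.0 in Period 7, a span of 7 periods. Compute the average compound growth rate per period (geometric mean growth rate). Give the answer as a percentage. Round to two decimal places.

Growth factor = (99.0/103.9)^(1/7) = (0.952839)^(1/7) = 0.993122
Growth rate = 0.993122 − 1 = -0.006878 = -0.6878%

-0.69%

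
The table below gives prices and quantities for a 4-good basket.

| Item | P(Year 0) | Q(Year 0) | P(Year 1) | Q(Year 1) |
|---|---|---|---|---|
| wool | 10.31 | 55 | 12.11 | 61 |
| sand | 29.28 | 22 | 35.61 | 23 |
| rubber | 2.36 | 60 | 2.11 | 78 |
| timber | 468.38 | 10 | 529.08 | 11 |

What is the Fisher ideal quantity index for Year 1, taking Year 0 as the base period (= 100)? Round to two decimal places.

109.90

Laspeyres component (base-period weights):
ΣP(Year 0)Q(Year 1) = 10.31×61 + 29.28×23 + 2.36×78 + 468.38×11 = 628.91 + 673.44 + 184.08 + 5152.18 = 6638.61
ΣP(Year 0)Q(Year 0) = 10.31×55 + 29.28×22 + 2.36×60 + 468.38×10 = 567.05 + 644.16 + 141.6 + 4683.8 = 6036.61
L = 6638.61 / 6036.61 × 100 = 109.9725
Paasche component (current-period weights):
ΣP(Year 1)Q(Year 1) = 12.11×61 + 35.61×23 + 2.11×78 + 529.08×11 = 738.71 + 819.03 + 164.58 + 5819.88 = 7542.2
ΣP(Year 1)Q(Year 0) = 12.11×55 + 35.61×22 + 2.11×60 + 529.08×10 = 666.05 + 783.42 + 126.6 + 5290.8 = 6866.87
P = 7542.2 / 6866.87 × 100 = 109.8346
Fisher = √(L × P) = √(109.9725 × 109.8346) = 109.9035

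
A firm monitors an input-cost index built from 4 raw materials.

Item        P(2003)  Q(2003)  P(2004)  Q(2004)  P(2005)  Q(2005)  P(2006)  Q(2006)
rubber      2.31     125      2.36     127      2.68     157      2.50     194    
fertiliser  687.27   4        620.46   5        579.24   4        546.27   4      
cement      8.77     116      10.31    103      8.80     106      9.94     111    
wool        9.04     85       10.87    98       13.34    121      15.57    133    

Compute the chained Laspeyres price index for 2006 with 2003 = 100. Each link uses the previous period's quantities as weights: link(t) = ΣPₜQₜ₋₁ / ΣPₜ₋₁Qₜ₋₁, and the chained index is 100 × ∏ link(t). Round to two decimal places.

104.43

Link 2003→2004:
ΣP(2004)Q(2003) = 2.36×125 + 620.46×4 + 10.31×116 + 10.87×85 = 295 + 2481.84 + 1195.96 + 923.95 = 4896.75
ΣP(2003)Q(2003) = 2.31×125 + 687.27×4 + 8.77×116 + 9.04×85 = 288.75 + 2749.08 + 1017.32 + 768.4 = 4823.55
link = 4896.75/4823.55 = 1.015176
Link 2004→2005:
ΣP(2005)Q(2004) = 2.68×127 + 579.24×5 + 8.80×103 + 13.34×98 = 340.36 + 2896.2 + 906.4 + 1307.32 = 5450.28
ΣP(2004)Q(2004) = 2.36×127 + 620.46×5 + 10.31×103 + 10.87×98 = 299.72 + 3102.3 + 1061.93 + 1065.26 = 5529.21
link = 5450.28/5529.21 = 0.985725
Link 2005→2006:
ΣP(2006)Q(2005) = 2.50×157 + 546.27×4 + 9.94×106 + 15.57×121 = 392.5 + 2185.08 + 1053.64 + 1883.97 = 5515.19
ΣP(2005)Q(2005) = 2.68×157 + 579.24×4 + 8.80×106 + 13.34×121 = 420.76 + 2316.96 + 932.8 + 1614.14 = 5284.66
link = 5515.19/5284.66 = 1.043622
Chained index = 100 × 1.015176 × 0.985725 × 1.043622 = 104.4336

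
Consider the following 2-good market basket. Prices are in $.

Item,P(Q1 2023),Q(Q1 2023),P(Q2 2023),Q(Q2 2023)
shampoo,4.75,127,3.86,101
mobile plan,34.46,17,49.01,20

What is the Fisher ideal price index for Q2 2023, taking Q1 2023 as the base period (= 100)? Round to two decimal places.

114.21

Laspeyres component (base-period weights):
ΣP(Q2 2023)Q(Q1 2023) = 3.86×127 + 49.01×17 = 490.22 + 833.17 = 1323.39
ΣP(Q1 2023)Q(Q1 2023) = 4.75×127 + 34.46×17 = 603.25 + 585.82 = 1189.07
L = 1323.39 / 1189.07 × 100 = 111.2962
Paasche component (current-period weights):
ΣP(Q2 2023)Q(Q2 2023) = 3.86×101 + 49.01×20 = 389.86 + 980.2 = 1370.06
ΣP(Q1 2023)Q(Q2 2023) = 4.75×101 + 34.46×20 = 479.75 + 689.2 = 1168.95
P = 1370.06 / 1168.95 × 100 = 117.2043
Fisher = √(L × P) = √(111.2962 × 117.2043) = 114.2121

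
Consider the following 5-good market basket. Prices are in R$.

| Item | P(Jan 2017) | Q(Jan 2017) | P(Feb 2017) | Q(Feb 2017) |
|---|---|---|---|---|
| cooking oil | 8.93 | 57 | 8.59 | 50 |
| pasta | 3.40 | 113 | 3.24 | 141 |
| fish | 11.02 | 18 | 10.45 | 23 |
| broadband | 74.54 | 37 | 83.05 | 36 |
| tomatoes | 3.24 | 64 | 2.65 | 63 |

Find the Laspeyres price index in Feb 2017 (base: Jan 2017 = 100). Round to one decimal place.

Laspeyres price index uses base-period quantities as weights.
ΣP(Feb 2017)·Q(Jan 2017) = 8.59×57 + 3.24×113 + 10.45×18 + 83.05×37 + 2.65×64 = 489.63 + 366.12 + 188.1 + 3072.85 + 169.6 = 4286.3
ΣP(Jan 2017)·Q(Jan 2017) = 8.93×57 + 3.40×113 + 11.02×18 + 74.54×37 + 3.24×64 = 509.01 + 384.2 + 198.36 + 2757.98 + 207.36 = 4056.91
Index = 4286.3 / 4056.91 × 100 = 105.6543

105.7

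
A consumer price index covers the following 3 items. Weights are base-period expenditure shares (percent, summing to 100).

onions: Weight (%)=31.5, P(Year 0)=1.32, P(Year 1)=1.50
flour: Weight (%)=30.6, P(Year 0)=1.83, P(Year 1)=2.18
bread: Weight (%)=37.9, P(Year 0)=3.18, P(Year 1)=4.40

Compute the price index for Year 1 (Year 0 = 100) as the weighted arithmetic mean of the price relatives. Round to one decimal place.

onions: 31.5 × (1.50/1.32) = 31.5 × 1.136364 = 35.7955
flour: 30.6 × (2.18/1.83) = 30.6 × 1.191257 = 36.4525
bread: 37.9 × (4.40/3.18) = 37.9 × 1.383648 = 52.4403
Index = Σ wᵢ·(p₁ᵢ/p₀ᵢ) = 35.7955 + 36.4525 + 52.4403 = 124.6882

124.7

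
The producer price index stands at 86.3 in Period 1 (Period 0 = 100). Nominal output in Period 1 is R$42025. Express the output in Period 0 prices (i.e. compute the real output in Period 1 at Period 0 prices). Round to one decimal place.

48696.4

Real = Nominal ÷ (Index/100) = 42025 ÷ (86.3/100)
     = 42025 ÷ 0.863 = 48696.4079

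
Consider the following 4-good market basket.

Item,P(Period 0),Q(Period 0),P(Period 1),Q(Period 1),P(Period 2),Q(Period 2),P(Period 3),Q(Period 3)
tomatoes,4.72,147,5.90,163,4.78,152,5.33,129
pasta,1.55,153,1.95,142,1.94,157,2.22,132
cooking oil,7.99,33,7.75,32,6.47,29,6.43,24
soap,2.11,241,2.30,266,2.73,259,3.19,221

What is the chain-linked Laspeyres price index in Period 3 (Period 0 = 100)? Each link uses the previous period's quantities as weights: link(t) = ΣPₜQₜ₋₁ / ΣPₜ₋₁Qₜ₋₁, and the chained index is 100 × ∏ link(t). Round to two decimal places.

Link Period 0→Period 1:
ΣP(Period 1)Q(Period 0) = 5.90×147 + 1.95×153 + 7.75×33 + 2.30×241 = 867.3 + 298.35 + 255.75 + 554.3 = 1975.7
ΣP(Period 0)Q(Period 0) = 4.72×147 + 1.55×153 + 7.99×33 + 2.11×241 = 693.84 + 237.15 + 263.67 + 508.51 = 1703.17
link = 1975.7/1703.17 = 1.160013
Link Period 1→Period 2:
ΣP(Period 2)Q(Period 1) = 4.78×163 + 1.94×142 + 6.47×32 + 2.73×266 = 779.14 + 275.48 + 207.04 + 726.18 = 1987.84
ΣP(Period 1)Q(Period 1) = 5.90×163 + 1.95×142 + 7.75×32 + 2.30×266 = 961.7 + 276.9 + 248 + 611.8 = 2098.4
link = 1987.84/2098.4 = 0.947312
Link Period 2→Period 3:
ΣP(Period 3)Q(Period 2) = 5.33×152 + 2.22×157 + 6.43×29 + 3.19×259 = 810.16 + 348.54 + 186.47 + 826.21 = 2171.38
ΣP(Period 2)Q(Period 2) = 4.78×152 + 1.94×157 + 6.47×29 + 2.73×259 = 726.56 + 304.58 + 187.63 + 707.07 = 1925.84
link = 2171.38/1925.84 = 1.127498
Chained index = 100 × 1.160013 × 0.947312 × 1.127498 = 123.9001

123.90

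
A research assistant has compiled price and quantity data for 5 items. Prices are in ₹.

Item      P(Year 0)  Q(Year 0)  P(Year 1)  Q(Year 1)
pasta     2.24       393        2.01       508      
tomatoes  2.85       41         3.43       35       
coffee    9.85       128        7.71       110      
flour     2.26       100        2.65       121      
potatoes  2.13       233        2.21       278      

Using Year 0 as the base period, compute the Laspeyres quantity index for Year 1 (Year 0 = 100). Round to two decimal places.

Laspeyres quantity index uses base-period prices as weights.
ΣP(Year 0)·Q(Year 1) = 2.24×508 + 2.85×35 + 9.85×110 + 2.26×121 + 2.13×278 = 1137.92 + 99.75 + 1083.5 + 273.46 + 592.14 = 3186.77
ΣP(Year 0)·Q(Year 0) = 2.24×393 + 2.85×41 + 9.85×128 + 2.26×100 + 2.13×233 = 880.32 + 116.85 + 1260.8 + 226 + 496.29 = 2980.26
Index = 3186.77 / 2980.26 × 100 = 106.9293

106.93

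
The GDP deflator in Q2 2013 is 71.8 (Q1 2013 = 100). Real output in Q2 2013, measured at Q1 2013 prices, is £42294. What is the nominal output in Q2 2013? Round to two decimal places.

30367.09

Nominal = Real × (Index/100) = 42294 × (71.8/100)
        = 42294 × 0.718 = 30367.0920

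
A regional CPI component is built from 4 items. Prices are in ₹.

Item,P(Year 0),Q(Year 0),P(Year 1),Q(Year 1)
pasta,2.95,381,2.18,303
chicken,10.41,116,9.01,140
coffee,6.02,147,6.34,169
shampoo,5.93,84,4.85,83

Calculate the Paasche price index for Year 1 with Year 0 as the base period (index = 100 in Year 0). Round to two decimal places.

Paasche price index uses current-period quantities as weights.
ΣP(Year 1)·Q(Year 1) = 2.18×303 + 9.01×140 + 6.34×169 + 4.85×83 = 660.54 + 1261.4 + 1071.46 + 402.55 = 3395.95
ΣP(Year 0)·Q(Year 1) = 2.95×303 + 10.41×140 + 6.02×169 + 5.93×83 = 893.85 + 1457.4 + 1017.38 + 492.19 = 3860.82
Index = 3395.95 / 3860.82 × 100 = 87.9593

87.96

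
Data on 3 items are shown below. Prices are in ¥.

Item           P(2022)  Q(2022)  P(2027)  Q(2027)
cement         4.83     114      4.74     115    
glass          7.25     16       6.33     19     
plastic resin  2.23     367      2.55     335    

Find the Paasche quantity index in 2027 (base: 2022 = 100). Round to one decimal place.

96.3

Paasche quantity index uses current-period prices as weights.
ΣP(2027)·Q(2027) = 4.74×115 + 6.33×19 + 2.55×335 = 545.1 + 120.27 + 854.25 = 1519.62
ΣP(2027)·Q(2022) = 4.74×114 + 6.33×16 + 2.55×367 = 540.36 + 101.28 + 935.85 = 1577.49
Index = 1519.62 / 1577.49 × 100 = 96.3315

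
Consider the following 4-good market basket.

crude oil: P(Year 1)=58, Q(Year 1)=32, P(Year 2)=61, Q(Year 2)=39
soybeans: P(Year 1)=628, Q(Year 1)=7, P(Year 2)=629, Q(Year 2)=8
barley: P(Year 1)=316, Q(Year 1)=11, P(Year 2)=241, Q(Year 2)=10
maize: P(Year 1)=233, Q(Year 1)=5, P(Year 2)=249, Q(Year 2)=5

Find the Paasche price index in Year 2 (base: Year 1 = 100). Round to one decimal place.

95.3

Paasche price index uses current-period quantities as weights.
ΣP(Year 2)·Q(Year 2) = 61×39 + 629×8 + 241×10 + 249×5 = 2379 + 5032 + 2410 + 1245 = 11066
ΣP(Year 1)·Q(Year 2) = 58×39 + 628×8 + 316×10 + 233×5 = 2262 + 5024 + 3160 + 1165 = 11611
Index = 11066 / 11611 × 100 = 95.3062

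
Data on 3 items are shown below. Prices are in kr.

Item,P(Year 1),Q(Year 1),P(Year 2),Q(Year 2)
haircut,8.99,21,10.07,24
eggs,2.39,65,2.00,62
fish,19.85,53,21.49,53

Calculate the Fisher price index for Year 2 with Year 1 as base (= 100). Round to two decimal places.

106.15

Laspeyres component (base-period weights):
ΣP(Year 2)Q(Year 1) = 10.07×21 + 2.00×65 + 21.49×53 = 211.47 + 130 + 1138.97 = 1480.44
ΣP(Year 1)Q(Year 1) = 8.99×21 + 2.39×65 + 19.85×53 = 188.79 + 155.35 + 1052.05 = 1396.19
L = 1480.44 / 1396.19 × 100 = 106.0343
Paasche component (current-period weights):
ΣP(Year 2)Q(Year 2) = 10.07×24 + 2.00×62 + 21.49×53 = 241.68 + 124 + 1138.97 = 1504.65
ΣP(Year 1)Q(Year 2) = 8.99×24 + 2.39×62 + 19.85×53 = 215.76 + 148.18 + 1052.05 = 1415.99
P = 1504.65 / 1415.99 × 100 = 106.2613
Fisher = √(L × P) = √(106.0343 × 106.2613) = 106.1478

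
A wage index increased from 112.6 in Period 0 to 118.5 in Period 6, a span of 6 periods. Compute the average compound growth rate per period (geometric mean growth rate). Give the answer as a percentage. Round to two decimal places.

Growth factor = (118.5/112.6)^(1/6) = (1.052398)^(1/6) = 1.008548
Growth rate = 1.008548 − 1 = 0.008548 = 0.8548%

0.85%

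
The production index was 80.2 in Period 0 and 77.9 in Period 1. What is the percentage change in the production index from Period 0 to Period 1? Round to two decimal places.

Change = (77.9 − 80.2) / 80.2 × 100
       = -2.3 / 80.2 × 100 = -2.8678%

-2.87%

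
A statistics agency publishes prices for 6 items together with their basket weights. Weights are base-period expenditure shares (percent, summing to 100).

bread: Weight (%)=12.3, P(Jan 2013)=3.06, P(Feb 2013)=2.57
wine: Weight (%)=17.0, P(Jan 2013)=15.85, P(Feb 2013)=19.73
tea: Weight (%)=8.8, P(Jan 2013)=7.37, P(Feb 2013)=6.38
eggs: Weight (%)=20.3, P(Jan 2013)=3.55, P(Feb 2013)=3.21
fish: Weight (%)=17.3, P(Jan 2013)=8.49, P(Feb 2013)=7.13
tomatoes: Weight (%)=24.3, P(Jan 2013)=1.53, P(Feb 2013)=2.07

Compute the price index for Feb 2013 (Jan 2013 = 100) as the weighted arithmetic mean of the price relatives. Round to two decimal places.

104.87

bread: 12.3 × (2.57/3.06) = 12.3 × 0.839869 = 10.3304
wine: 17.0 × (19.73/15.85) = 17.0 × 1.244795 = 21.1615
tea: 8.8 × (6.38/7.37) = 8.8 × 0.865672 = 7.6179
eggs: 20.3 × (3.21/3.55) = 20.3 × 0.904225 = 18.3558
fish: 17.3 × (7.13/8.49) = 17.3 × 0.839812 = 14.5287
tomatoes: 24.3 × (2.07/1.53) = 24.3 × 1.352941 = 32.8765
Index = Σ wᵢ·(p₁ᵢ/p₀ᵢ) = 10.3304 + 21.1615 + 7.6179 + 18.3558 + 14.5287 + 32.8765 = 104.8708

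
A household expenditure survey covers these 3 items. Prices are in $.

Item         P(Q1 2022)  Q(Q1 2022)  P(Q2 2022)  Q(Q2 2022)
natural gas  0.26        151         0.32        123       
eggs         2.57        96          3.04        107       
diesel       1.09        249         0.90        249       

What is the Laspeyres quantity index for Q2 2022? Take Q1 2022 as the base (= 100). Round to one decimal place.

103.8

Laspeyres quantity index uses base-period prices as weights.
ΣP(Q1 2022)·Q(Q2 2022) = 0.26×123 + 2.57×107 + 1.09×249 = 31.98 + 274.99 + 271.41 = 578.38
ΣP(Q1 2022)·Q(Q1 2022) = 0.26×151 + 2.57×96 + 1.09×249 = 39.26 + 246.72 + 271.41 = 557.39
Index = 578.38 / 557.39 × 100 = 103.7658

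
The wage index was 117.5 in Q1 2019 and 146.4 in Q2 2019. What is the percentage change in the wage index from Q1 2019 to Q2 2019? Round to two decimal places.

24.60%

Change = (146.4 − 117.5) / 117.5 × 100
       = 28.9 / 117.5 × 100 = 24.5957%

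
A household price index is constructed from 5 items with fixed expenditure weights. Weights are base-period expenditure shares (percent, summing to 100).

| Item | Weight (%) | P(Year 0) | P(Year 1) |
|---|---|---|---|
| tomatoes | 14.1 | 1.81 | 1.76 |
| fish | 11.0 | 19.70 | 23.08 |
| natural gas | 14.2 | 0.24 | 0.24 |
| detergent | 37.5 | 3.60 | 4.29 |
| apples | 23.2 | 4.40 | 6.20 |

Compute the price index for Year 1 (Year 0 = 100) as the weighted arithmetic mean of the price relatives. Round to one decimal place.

tomatoes: 14.1 × (1.76/1.81) = 14.1 × 0.972376 = 13.7105
fish: 11.0 × (23.08/19.70) = 11.0 × 1.171574 = 12.8873
natural gas: 14.2 × (0.24/0.24) = 14.2 × 1.000000 = 14.2000
detergent: 37.5 × (4.29/3.60) = 37.5 × 1.191667 = 44.6875
apples: 23.2 × (6.20/4.40) = 23.2 × 1.409091 = 32.6909
Index = Σ wᵢ·(p₁ᵢ/p₀ᵢ) = 13.7105 + 12.8873 + 14.2000 + 44.6875 + 32.6909 = 118.1762

118.2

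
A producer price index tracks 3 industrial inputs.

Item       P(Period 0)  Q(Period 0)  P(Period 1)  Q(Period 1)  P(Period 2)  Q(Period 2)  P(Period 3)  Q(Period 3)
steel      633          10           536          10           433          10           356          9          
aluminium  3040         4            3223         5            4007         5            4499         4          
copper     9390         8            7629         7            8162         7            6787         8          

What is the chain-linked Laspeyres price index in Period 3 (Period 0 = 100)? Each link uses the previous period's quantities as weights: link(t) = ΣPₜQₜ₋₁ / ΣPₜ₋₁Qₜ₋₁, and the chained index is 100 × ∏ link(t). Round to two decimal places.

83.21

Link Period 0→Period 1:
ΣP(Period 1)Q(Period 0) = 536×10 + 3223×4 + 7629×8 = 5360 + 12892 + 61032 = 79284
ΣP(Period 0)Q(Period 0) = 633×10 + 3040×4 + 9390×8 = 6330 + 12160 + 75120 = 93610
link = 79284/93610 = 0.846961
Link Period 1→Period 2:
ΣP(Period 2)Q(Period 1) = 433×10 + 4007×5 + 8162×7 = 4330 + 20035 + 57134 = 81499
ΣP(Period 1)Q(Period 1) = 536×10 + 3223×5 + 7629×7 = 5360 + 16115 + 53403 = 74878
link = 81499/74878 = 1.088424
Link Period 2→Period 3:
ΣP(Period 3)Q(Period 2) = 356×10 + 4499×5 + 6787×7 = 3560 + 22495 + 47509 = 73564
ΣP(Period 2)Q(Period 2) = 433×10 + 4007×5 + 8162×7 = 4330 + 20035 + 57134 = 81499
link = 73564/81499 = 0.902637
Chained index = 100 × 0.846961 × 1.088424 × 0.902637 = 83.2098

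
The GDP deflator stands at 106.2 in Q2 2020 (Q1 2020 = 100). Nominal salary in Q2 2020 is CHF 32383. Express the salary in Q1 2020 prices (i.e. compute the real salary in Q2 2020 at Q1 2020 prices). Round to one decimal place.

30492.5

Real = Nominal ÷ (Index/100) = 32383 ÷ (106.2/100)
     = 32383 ÷ 1.062 = 30492.4670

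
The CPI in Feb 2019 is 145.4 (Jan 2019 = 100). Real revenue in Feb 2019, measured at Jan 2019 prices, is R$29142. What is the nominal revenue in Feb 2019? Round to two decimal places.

42372.47

Nominal = Real × (Index/100) = 29142 × (145.4/100)
        = 29142 × 1.454 = 42372.4680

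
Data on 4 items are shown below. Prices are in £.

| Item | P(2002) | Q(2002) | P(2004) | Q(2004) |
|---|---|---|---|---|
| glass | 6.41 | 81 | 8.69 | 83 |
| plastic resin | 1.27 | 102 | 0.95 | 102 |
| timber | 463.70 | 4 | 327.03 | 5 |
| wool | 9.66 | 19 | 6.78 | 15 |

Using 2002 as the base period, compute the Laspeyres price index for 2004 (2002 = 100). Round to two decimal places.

Laspeyres price index uses base-period quantities as weights.
ΣP(2004)·Q(2002) = 8.69×81 + 0.95×102 + 327.03×4 + 6.78×19 = 703.89 + 96.9 + 1308.12 + 128.82 = 2237.73
ΣP(2002)·Q(2002) = 6.41×81 + 1.27×102 + 463.70×4 + 9.66×19 = 519.21 + 129.54 + 1854.8 + 183.54 = 2687.09
Index = 2237.73 / 2687.09 × 100 = 83.2771

83.28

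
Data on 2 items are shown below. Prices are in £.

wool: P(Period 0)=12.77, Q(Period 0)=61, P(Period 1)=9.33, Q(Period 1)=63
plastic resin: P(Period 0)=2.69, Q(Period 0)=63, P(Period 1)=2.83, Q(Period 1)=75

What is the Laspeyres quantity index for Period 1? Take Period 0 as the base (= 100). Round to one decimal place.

106.1

Laspeyres quantity index uses base-period prices as weights.
ΣP(Period 0)·Q(Period 1) = 12.77×63 + 2.69×75 = 804.51 + 201.75 = 1006.26
ΣP(Period 0)·Q(Period 0) = 12.77×61 + 2.69×63 = 778.97 + 169.47 = 948.44
Index = 1006.26 / 948.44 × 100 = 106.0963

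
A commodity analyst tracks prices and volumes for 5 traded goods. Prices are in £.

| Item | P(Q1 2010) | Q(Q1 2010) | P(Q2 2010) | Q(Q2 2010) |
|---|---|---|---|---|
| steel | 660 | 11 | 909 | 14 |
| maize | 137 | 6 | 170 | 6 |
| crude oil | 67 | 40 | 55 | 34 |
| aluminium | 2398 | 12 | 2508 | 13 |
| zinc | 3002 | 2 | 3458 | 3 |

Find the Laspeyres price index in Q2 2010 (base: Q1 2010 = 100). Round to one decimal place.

110.3

Laspeyres price index uses base-period quantities as weights.
ΣP(Q2 2010)·Q(Q1 2010) = 909×11 + 170×6 + 55×40 + 2508×12 + 3458×2 = 9999 + 1020 + 2200 + 30096 + 6916 = 50231
ΣP(Q1 2010)·Q(Q1 2010) = 660×11 + 137×6 + 67×40 + 2398×12 + 3002×2 = 7260 + 822 + 2680 + 28776 + 6004 = 45542
Index = 50231 / 45542 × 100 = 110.2960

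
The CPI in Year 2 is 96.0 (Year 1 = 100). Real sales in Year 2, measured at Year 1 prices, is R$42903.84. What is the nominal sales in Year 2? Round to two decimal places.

Nominal = Real × (Index/100) = 42903.84 × (96.0/100)
        = 42903.84 × 0.960 = 41187.6864

41187.69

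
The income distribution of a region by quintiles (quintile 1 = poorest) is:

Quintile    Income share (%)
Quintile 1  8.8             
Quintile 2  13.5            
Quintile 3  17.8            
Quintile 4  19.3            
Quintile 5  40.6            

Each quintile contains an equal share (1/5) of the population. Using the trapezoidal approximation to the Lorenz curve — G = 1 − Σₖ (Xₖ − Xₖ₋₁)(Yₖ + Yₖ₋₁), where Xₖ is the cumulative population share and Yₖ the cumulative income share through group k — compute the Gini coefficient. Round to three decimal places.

0.278

Cumulative income shares Yₖ: 0.0880, 0.2230, 0.4010, 0.5940, 1.0000
Σ (Xₖ−Xₖ₋₁)(Yₖ+Yₖ₋₁) = (1/5)(0.0880+0.0000) + (1/5)(0.2230+0.0880) + (1/5)(0.4010+0.2230) + (1/5)(0.5940+0.4010) + (1/5)(1.0000+0.5940)
  = 0.0176 + 0.0622 + 0.1248 + 0.1990 + 0.3188 = 0.7224
G = 1 − 0.7224 = 0.2776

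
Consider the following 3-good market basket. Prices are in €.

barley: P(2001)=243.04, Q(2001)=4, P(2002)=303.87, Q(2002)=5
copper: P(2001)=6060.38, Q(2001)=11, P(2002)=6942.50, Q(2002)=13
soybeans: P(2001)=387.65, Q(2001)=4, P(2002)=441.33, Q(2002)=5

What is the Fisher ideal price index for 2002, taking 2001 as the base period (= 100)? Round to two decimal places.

114.69

Laspeyres component (base-period weights):
ΣP(2002)Q(2001) = 303.87×4 + 6942.50×11 + 441.33×4 = 1215.48 + 76367.5 + 1765.32 = 79348.3
ΣP(2001)Q(2001) = 243.04×4 + 6060.38×11 + 387.65×4 = 972.16 + 66664.18 + 1550.6 = 69186.94
L = 79348.3 / 69186.94 × 100 = 114.6868
Paasche component (current-period weights):
ΣP(2002)Q(2002) = 303.87×5 + 6942.50×13 + 441.33×5 = 1519.35 + 90252.5 + 2206.65 = 93978.5
ΣP(2001)Q(2002) = 243.04×5 + 6060.38×13 + 387.65×5 = 1215.2 + 78784.94 + 1938.25 = 81938.39
P = 93978.5 / 81938.39 × 100 = 114.6941
Fisher = √(L × P) = √(114.6868 × 114.6941) = 114.6905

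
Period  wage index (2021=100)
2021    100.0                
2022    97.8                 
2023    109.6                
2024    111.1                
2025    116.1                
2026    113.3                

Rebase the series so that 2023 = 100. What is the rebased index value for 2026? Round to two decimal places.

103.38

Rebased(2026) = 113.3 / 109.6 × 100 = 103.3759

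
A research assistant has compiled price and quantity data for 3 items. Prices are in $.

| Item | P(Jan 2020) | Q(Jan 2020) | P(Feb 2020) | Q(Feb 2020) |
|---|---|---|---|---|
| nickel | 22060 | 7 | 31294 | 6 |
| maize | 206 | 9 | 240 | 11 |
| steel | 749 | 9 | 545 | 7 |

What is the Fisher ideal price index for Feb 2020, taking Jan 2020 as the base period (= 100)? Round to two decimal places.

Laspeyres component (base-period weights):
ΣP(Feb 2020)Q(Jan 2020) = 31294×7 + 240×9 + 545×9 = 219058 + 2160 + 4905 = 226123
ΣP(Jan 2020)Q(Jan 2020) = 22060×7 + 206×9 + 749×9 = 154420 + 1854 + 6741 = 163015
L = 226123 / 163015 × 100 = 138.7130
Paasche component (current-period weights):
ΣP(Feb 2020)Q(Feb 2020) = 31294×6 + 240×11 + 545×7 = 187764 + 2640 + 3815 = 194219
ΣP(Jan 2020)Q(Feb 2020) = 22060×6 + 206×11 + 749×7 = 132360 + 2266 + 5243 = 139869
P = 194219 / 139869 × 100 = 138.8578
Fisher = √(L × P) = √(138.7130 × 138.8578) = 138.7854

138.79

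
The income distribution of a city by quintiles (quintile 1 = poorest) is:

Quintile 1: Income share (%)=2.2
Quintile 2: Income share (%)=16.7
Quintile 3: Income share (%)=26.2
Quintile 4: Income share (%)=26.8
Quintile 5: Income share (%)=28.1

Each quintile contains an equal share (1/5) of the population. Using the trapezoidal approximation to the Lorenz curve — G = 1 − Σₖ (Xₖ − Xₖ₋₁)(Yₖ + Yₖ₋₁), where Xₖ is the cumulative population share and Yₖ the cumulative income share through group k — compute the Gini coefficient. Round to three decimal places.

Cumulative income shares Yₖ: 0.0220, 0.1890, 0.4510, 0.7190, 1.0000
Σ (Xₖ−Xₖ₋₁)(Yₖ+Yₖ₋₁) = (1/5)(0.0220+0.0000) + (1/5)(0.1890+0.0220) + (1/5)(0.4510+0.1890) + (1/5)(0.7190+0.4510) + (1/5)(1.0000+0.7190)
  = 0.0044 + 0.0422 + 0.1280 + 0.2340 + 0.3438 = 0.7524
G = 1 − 0.7524 = 0.2476

0.248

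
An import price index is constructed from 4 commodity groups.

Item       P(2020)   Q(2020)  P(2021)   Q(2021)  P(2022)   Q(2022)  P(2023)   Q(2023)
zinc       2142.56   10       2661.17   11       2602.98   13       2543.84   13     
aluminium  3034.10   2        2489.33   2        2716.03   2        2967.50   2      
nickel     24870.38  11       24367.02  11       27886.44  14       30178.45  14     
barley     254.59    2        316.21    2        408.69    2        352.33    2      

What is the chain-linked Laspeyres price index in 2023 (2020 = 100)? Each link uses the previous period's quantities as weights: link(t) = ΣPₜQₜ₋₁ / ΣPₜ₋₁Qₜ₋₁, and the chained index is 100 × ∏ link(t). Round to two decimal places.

Link 2020→2021:
ΣP(2021)Q(2020) = 2661.17×10 + 2489.33×2 + 24367.02×11 + 316.21×2 = 26611.7 + 4978.66 + 268037.22 + 632.42 = 300260
ΣP(2020)Q(2020) = 2142.56×10 + 3034.10×2 + 24870.38×11 + 254.59×2 = 21425.6 + 6068.2 + 273574.18 + 509.18 = 301577.16
link = 300260/301577.16 = 0.995632
Link 2021→2022:
ΣP(2022)Q(2021) = 2602.98×11 + 2716.03×2 + 27886.44×11 + 408.69×2 = 28632.78 + 5432.06 + 306750.84 + 817.38 = 341633.06
ΣP(2021)Q(2021) = 2661.17×11 + 2489.33×2 + 24367.02×11 + 316.21×2 = 29272.87 + 4978.66 + 268037.22 + 632.42 = 302921.17
link = 341633.06/302921.17 = 1.127795
Link 2022→2023:
ΣP(2023)Q(2022) = 2543.84×13 + 2967.50×2 + 30178.45×14 + 352.33×2 = 33069.92 + 5935 + 422498.3 + 704.66 = 462207.88
ΣP(2022)Q(2022) = 2602.98×13 + 2716.03×2 + 27886.44×14 + 408.69×2 = 33838.74 + 5432.06 + 390410.16 + 817.38 = 430498.34
link = 462207.88/430498.34 = 1.073658
Chained index = 100 × 0.995632 × 1.127795 × 1.073658 = 120.5578

120.56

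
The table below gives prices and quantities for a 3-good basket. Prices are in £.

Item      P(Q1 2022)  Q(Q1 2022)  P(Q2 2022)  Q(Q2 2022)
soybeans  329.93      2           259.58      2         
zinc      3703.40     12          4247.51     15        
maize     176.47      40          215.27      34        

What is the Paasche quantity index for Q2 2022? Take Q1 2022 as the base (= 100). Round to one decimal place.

119.1

Paasche quantity index uses current-period prices as weights.
ΣP(Q2 2022)·Q(Q2 2022) = 259.58×2 + 4247.51×15 + 215.27×34 = 519.16 + 63712.65 + 7319.18 = 71550.99
ΣP(Q2 2022)·Q(Q1 2022) = 259.58×2 + 4247.51×12 + 215.27×40 = 519.16 + 50970.12 + 8610.8 = 60100.08
Index = 71550.99 / 60100.08 × 100 = 119.0531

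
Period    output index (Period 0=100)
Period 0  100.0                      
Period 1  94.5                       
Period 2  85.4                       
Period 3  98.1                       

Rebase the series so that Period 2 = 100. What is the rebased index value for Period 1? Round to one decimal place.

110.7

Rebased(Period 1) = 94.5 / 85.4 × 100 = 110.6557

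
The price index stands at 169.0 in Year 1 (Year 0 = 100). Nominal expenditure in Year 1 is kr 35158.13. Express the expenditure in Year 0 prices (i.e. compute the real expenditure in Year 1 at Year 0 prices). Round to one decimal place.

Real = Nominal ÷ (Index/100) = 35158.13 ÷ (169.0/100)
     = 35158.13 ÷ 1.690 = 20803.6272

20803.6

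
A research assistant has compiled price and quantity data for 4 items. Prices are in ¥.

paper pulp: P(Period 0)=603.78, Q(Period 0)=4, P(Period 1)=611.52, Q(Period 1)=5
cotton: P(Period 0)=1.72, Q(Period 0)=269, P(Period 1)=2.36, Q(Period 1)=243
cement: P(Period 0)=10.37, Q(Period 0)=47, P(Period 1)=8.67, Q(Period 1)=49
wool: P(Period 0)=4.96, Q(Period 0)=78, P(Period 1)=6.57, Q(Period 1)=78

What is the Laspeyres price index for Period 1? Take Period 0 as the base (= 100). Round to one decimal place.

106.6

Laspeyres price index uses base-period quantities as weights.
ΣP(Period 1)·Q(Period 0) = 611.52×4 + 2.36×269 + 8.67×47 + 6.57×78 = 2446.08 + 634.84 + 407.49 + 512.46 = 4000.87
ΣP(Period 0)·Q(Period 0) = 603.78×4 + 1.72×269 + 10.37×47 + 4.96×78 = 2415.12 + 462.68 + 487.39 + 386.88 = 3752.07
Index = 4000.87 / 3752.07 × 100 = 106.6310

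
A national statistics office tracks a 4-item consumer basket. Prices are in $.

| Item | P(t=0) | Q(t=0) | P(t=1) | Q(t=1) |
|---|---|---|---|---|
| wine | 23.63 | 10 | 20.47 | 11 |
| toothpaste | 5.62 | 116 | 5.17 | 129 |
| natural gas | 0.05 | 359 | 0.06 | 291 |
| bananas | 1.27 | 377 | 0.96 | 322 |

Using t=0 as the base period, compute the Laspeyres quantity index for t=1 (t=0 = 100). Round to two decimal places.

101.69

Laspeyres quantity index uses base-period prices as weights.
ΣP(t=0)·Q(t=1) = 23.63×11 + 5.62×129 + 0.05×291 + 1.27×322 = 259.93 + 724.98 + 14.55 + 408.94 = 1408.4
ΣP(t=0)·Q(t=0) = 23.63×10 + 5.62×116 + 0.05×359 + 1.27×377 = 236.3 + 651.92 + 17.95 + 478.79 = 1384.96
Index = 1408.4 / 1384.96 × 100 = 101.6925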